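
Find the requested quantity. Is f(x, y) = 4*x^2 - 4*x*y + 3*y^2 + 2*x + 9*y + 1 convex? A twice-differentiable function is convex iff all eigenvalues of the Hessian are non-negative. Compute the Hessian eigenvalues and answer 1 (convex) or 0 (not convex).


The Hessian of f(x,y) = 4*x^2 - 4*x*y + 3*y^2 + 2*x + 9*y + 1 is:
H = [[8, -4], [-4, 6]]
Trace = 8 + 6 = 14
Determinant = 8*6 - (-4)^2 = 32
Discriminant = (14)^2 - 4*32 = 68.0
Eigenvalues: lambda_1 = 2.8769, lambda_2 = 11.1231
The function is convex.

1


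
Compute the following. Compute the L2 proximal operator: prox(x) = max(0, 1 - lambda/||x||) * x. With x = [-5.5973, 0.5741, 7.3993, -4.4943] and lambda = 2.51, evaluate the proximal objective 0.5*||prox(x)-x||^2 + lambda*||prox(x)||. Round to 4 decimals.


Step 1: Compute ||x||.
||x|| = 10.3251
Step 2: Compute scaling factor.
scale = max(0, 1 - 2.51/10.3251) = 0.7569
Step 3: prox(x) = [-4.2366, 0.4345, 5.6006, -3.4017]
||prox(x)|| = 7.8151
Step 4: Proximal objective.
0.5*||prox-x||^2 = 3.1501
lambda*||prox|| = 19.6159
Total = 22.766


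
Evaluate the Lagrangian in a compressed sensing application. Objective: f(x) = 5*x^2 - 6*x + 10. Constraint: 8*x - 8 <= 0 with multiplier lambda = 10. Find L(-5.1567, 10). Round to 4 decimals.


Step 1: Evaluate f(x).
f(-5.1567) = 5*(-5.1567)^2 - 6*(-5.1567) + 10 = 173.898
Step 2: Evaluate g(x).
g(-5.1567) = 8*-5.1567 - 8 = -49.2536
Step 3: Compute Lagrangian.
L = 173.898 + 10*-49.2536 = -318.638


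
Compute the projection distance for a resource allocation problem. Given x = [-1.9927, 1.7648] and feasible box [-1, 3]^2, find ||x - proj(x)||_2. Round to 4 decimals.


Project each component onto [-1, 3].
clip(-1.9927) = -1.0, clip(1.7648) = 1.7648
Projection = [-1.0, 1.7648]
Squared diffs: [0.9855, 0.0]
Distance = sqrt(0.9855) = 0.9927


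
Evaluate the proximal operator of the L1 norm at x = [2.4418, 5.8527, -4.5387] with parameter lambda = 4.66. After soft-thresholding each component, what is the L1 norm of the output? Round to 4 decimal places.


Soft-thresholding with lambda = 4.66:
prox(2.4418) = sign(2.4418)*max(|2.4418| - 4.66, 0) = 0.0
prox(5.8527) = sign(5.8527)*max(|5.8527| - 4.66, 0) = 1.1927
prox(-4.5387) = sign(-4.5387)*max(|-4.5387| - 4.66, 0) = 0.0
prox(x) = [0.0, 1.1927, 0.0]
||prox(x)||_1 = 0.0 + 1.1927 + 0.0 = 1.1927


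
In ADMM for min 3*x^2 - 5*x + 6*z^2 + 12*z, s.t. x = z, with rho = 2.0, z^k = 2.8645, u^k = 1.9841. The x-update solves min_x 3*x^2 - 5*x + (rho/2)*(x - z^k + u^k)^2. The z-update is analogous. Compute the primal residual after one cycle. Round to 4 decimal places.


ADMM iteration with rho = 2.0, z^k = 2.8645, u^k = 1.9841
Step 1: x-update.
Minimize 3*x^2 - 5*x + (2.0/2)*(x - 2.8645 + 1.9841)^2
FOC: (2*3 + 2.0)*x = 5 + 2.0*(2.8645 - 1.9841)
x^{k+1} = 0.8451
Step 2: z-update.
Minimize 6*z^2 + 12*z + (2.0/2)*(0.8451 - z + 1.9841)^2
FOC: (2*6 + 2.0)*z = -12 + 2.0*(0.8451 + 1.9841)
z^{k+1} = -0.453
Step 3: u-update.
u^{k+1} = 1.9841 + 0.8451 + 0.453 = 3.2822
Step 4: Primal residual = |0.8451 + 0.453| = 1.2981


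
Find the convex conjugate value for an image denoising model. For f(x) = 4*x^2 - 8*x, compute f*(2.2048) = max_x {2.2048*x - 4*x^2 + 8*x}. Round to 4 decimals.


f*(y) = sup_x {y*x - a*x^2 - b*x} = sup_x {(y-b)*x - a*x^2}
FOC: (y - b) - 2a*x = 0 => x* = (y - b)/(2a)
x* = (2.2048 + 8)/(2*4) = 1.2756
f*(2.2048) = (y-b)^2/(4a) = (2.2048 + 8)^2/(4*4)
= 104.1379/16 = 6.5086


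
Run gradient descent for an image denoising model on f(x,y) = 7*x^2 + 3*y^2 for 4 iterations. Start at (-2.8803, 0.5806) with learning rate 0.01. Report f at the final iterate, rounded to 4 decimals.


Gradient descent on f(x,y) = 7*x^2 + 3*y^2.
Starting point: (-2.8803, 0.5806), alpha = 0.01
Step 1: grad_x = 2*7*-2.8803 = -40.3242, grad_y = 2*3*0.5806 = 3.4836
  x_1 = -2.8803 - 0.01*-40.3242 = -2.4771
  y_1 = 0.5806 - 0.01*3.4836 = 0.5458
Step 2: grad_x = 2*7*-2.4771 = -34.6788, grad_y = 2*3*0.5458 = 3.2746
  x_2 = -2.4771 - 0.01*-34.6788 = -2.1303
  y_2 = 0.5458 - 0.01*3.2746 = 0.513
Step 3: grad_x = 2*7*-2.1303 = -29.8238, grad_y = 2*3*0.513 = 3.0781
  x_3 = -2.1303 - 0.01*-29.8238 = -1.832
  y_3 = 0.513 - 0.01*3.0781 = 0.4822
Step 4: grad_x = 2*7*-1.832 = -25.6484, grad_y = 2*3*0.4822 = 2.8934
  x_4 = -1.832 - 0.01*-25.6484 = -1.5755
  y_4 = 0.4822 - 0.01*2.8934 = 0.4533
f(-1.5755, 0.4533) = 7*(-1.5755)^2 + 3*0.4533^2 = 17.9929


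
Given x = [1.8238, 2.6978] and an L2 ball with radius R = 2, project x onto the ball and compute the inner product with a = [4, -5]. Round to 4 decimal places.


Step 1: Compute ||x|| (intermediates to 6 decimals).
||x|| = sqrt(1.8238^2 + 2.6978^2) = 3.256435
Step 2: Project.
Since ||x|| > R, scale = R/||x|| = 2/3.256435 = 0.614169, proj(x) = scale * x
proj(x) = [1.120121, 1.656905]
Step 3: Dot product.
a^T * proj(x) = 4*1.120121 - 5*1.656905 = -3.804


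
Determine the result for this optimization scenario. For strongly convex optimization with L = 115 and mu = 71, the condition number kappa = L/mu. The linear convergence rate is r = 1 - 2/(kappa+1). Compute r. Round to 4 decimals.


Step 1: Compute the condition number.
kappa = L/mu = 115/71 = 1.6197
Step 2: Compute the convergence rate.
r = 1 - 2/(kappa + 1) = 1 - 2*mu/(L + mu) = (L - mu)/(L + mu) = 44/186 = 0.2366


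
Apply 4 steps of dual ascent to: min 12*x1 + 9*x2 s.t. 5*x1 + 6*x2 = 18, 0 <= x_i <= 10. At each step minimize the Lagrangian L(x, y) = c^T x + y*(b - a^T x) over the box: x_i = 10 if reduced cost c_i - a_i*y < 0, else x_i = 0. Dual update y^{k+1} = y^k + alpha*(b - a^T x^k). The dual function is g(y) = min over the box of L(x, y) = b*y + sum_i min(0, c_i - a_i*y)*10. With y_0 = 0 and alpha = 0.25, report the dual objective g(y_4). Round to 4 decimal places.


Dual ascent for LP: min 12*x1 + 9*x2, 5*x1 + 6*x2 = 18, 0 <= x_i <= 10
Step 1: y^k = 0.0, reduced costs: (12.0, 9.0)
  x^k = (0.0, 0.0), subgradient = b - a^T x = 18.0
  y^{k+1} = 0.0 + 0.25*18.0 = 4.5
Step 2: y^k = 4.5, reduced costs: (-10.5, -18.0)
  x^k = (10.0, 10.0), subgradient = b - a^T x = -92.0
  y^{k+1} = 4.5 + 0.25*-92.0 = -18.5
Step 3: y^k = -18.5, reduced costs: (104.5, 120.0)
  x^k = (0.0, 0.0), subgradient = b - a^T x = 18.0
  y^{k+1} = -18.5 + 0.25*18.0 = -14.0
Step 4: y^k = -14.0, reduced costs: (82.0, 93.0)
  x^k = (0.0, 0.0), subgradient = b - a^T x = 18.0
  y^{k+1} = -14.0 + 0.25*18.0 = -9.5
Dual objective at y_4 = -9.5: reduced costs (59.5, 66.0), box minimizer x = (0.0, 0.0)
g(y_4) = b*y + (c1 - a1*y)*x1 + (c2 - a2*y)*x2 = 18*(-9.5) + 59.5*0.0 + 66.0*0.0 = -171.0 + 0.0 + 0.0 = -171.0


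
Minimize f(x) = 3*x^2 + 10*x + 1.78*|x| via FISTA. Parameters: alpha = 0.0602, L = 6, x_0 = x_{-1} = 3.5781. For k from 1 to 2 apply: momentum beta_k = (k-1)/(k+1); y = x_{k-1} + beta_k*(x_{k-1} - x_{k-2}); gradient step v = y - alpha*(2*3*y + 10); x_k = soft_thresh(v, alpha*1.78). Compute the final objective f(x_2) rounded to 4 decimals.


FISTA on f(x) = 3*x^2 + 10*x + 1.78*|x|
L = 6, alpha = 0.0602
Iteration 1: beta = 0.0, y = 3.5781 + 0.0*(3.5781 - 3.5781) = 3.5781
  grad(y) = 31.4686, v = y - alpha*grad = 1.6837
  prox(v) = soft_thresh(1.6837, 0.1072) = 1.5765
Iteration 2: beta = 0.3333, y = 1.5765 + 0.3333*(1.5765 - 3.5781) = 0.9093
  grad(y) = 15.4561, v = y - alpha*grad = -0.0211
  prox(v) = soft_thresh(-0.0211, 0.1072) = 0.0
f(x_2) = 3*0.0^2 + 10*0.0 + 1.78*|0.0| = 0.0


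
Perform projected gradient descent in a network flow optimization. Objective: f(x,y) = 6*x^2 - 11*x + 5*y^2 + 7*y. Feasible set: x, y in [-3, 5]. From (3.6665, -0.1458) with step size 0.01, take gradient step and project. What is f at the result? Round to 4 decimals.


Step 1: Compute gradient at (3.6665, -0.1458).
grad_x = 2*6*3.6665 - 11 = 32.998
grad_y = 2*5*-0.1458 + 7 = 5.542
Step 2: Gradient step.
x_raw = 3.6665 - 0.01*32.998 = 3.3365
y_raw = -0.1458 - 0.01*5.542 = -0.2012
Step 3: Project onto [-3, 5].
x_proj = clip(3.3365) = 3.3365
y_proj = clip(-0.2012) = -0.2012
Step 4: Evaluate f.
f(3.3365, -0.2012) = 28.8864


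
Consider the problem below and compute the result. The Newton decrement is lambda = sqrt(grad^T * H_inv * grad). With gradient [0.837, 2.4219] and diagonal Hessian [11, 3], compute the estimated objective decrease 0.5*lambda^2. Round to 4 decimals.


Step 1: H is diagonal, so H^(-1) * g = [0.0761, 0.8073].
Step 2: g^T H^(-1) g = sum_i g_i^2 / H_ii
  = (0.837)^2/11 + (2.4219)^2/3
  = 0.0637 + 1.9552 = 2.0189
Step 3: Objective decrease = 0.5 * g^T H^(-1) g = 1.0094


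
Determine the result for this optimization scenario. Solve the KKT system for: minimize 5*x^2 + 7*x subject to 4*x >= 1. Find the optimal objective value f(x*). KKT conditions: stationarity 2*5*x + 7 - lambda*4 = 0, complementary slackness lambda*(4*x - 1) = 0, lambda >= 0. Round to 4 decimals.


Step 1: Try lambda = 0 (constraint inactive).
x_unc = -7/(2*5) = -0.7
Check: 4*-0.7 = -2.8 < 1 -- violated!
Step 2: Constraint must be active: 4*x = 1
x* = 1/4 = 0.25
lambda = (2*5*0.25 + 7)/4 = 2.375
Step 3: Compute optimal value.
f(x*) = 5*0.25^2 + 7*0.25 = 2.0625


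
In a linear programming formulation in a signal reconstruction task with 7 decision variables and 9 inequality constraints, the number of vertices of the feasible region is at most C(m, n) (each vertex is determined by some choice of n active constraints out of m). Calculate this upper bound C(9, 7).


Each vertex corresponds to some choice of n active constraints out of m, so the number of vertices is at most C(m, n) = m! / (n!(m-n)!).
m = 9, n = 7
Numerator: 9 * 8 * 7 * 6 * 5 * 4 * 3
Denominator: 7! = 5040
C(9, 7) = 36


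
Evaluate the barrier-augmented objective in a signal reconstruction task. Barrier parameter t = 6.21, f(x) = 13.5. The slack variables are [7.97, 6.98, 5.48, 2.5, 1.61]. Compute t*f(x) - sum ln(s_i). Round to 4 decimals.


Step 1: Compute log-barrier.
ln values: [2.0757, 1.943, 1.7011, 0.9163, 0.4762]
phi = -(2.0757 + 1.943 + 1.7011 + 0.9163 + 0.4762) = -7.1124
Step 2: Compute augmented objective.
t*f(x) = 6.21*13.5 = 83.835
Total = 83.835 - 7.1124 = 76.7226


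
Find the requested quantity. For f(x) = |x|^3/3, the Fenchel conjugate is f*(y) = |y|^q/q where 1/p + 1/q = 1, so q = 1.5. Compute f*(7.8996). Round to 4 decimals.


The conjugate exponent q satisfies 1/p + 1/q = 1.
p = 3, so q = 3/(3 - 1) = 1.5
|y|^q = 7.8996^1.5 = 22.2028
f*(7.8996) = 22.2028 / 1.5 = 14.8019


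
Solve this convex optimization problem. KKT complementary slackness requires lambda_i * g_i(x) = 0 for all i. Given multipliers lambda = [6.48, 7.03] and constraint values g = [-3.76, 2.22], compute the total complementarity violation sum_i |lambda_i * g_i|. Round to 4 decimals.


KKT complementary slackness check:
lambda_1 * g_1 = 6.48 * -3.76 = -24.3648
lambda_2 * g_2 = 7.03 * 2.22 = 15.6066
Total violation = 24.3648 + 15.6066 = 39.9714


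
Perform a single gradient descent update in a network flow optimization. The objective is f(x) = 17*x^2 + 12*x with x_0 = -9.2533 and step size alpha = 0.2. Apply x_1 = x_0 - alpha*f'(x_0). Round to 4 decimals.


We compute the gradient at x_0 and apply the update.
f'(x) = 34*x + 12
f'(-9.2533) = 34*-9.2533 + 12 = -302.6122
x_1 = -9.2533 - 0.2*-302.6122 = 51.2691


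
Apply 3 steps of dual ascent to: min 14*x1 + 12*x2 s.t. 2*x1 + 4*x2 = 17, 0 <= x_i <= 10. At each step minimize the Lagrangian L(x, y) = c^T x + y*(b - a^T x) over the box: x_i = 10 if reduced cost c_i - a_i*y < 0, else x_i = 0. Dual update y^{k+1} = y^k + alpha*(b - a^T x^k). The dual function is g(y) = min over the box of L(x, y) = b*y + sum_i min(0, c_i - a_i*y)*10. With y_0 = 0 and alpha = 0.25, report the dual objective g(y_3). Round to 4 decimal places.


Dual ascent for LP: min 14*x1 + 12*x2, 2*x1 + 4*x2 = 17, 0 <= x_i <= 10
Step 1: y^k = 0.0, reduced costs: (14.0, 12.0)
  x^k = (0.0, 0.0), subgradient = b - a^T x = 17.0
  y^{k+1} = 0.0 + 0.25*17.0 = 4.25
Step 2: y^k = 4.25, reduced costs: (5.5, -5.0)
  x^k = (0.0, 10.0), subgradient = b - a^T x = -23.0
  y^{k+1} = 4.25 + 0.25*-23.0 = -1.5
Step 3: y^k = -1.5, reduced costs: (17.0, 18.0)
  x^k = (0.0, 0.0), subgradient = b - a^T x = 17.0
  y^{k+1} = -1.5 + 0.25*17.0 = 2.75
Dual objective at y_3 = 2.75: reduced costs (8.5, 1.0), box minimizer x = (0.0, 0.0)
g(y_3) = b*y + (c1 - a1*y)*x1 + (c2 - a2*y)*x2 = 17*2.75 + 8.5*0.0 + 1.0*0.0 = 46.75 + 0.0 + 0.0 = 46.75


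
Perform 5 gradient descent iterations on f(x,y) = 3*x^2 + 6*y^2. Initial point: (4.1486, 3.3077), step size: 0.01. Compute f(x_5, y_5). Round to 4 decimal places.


Gradient descent on f(x,y) = 3*x^2 + 6*y^2.
Starting point: (4.1486, 3.3077), alpha = 0.01
Step 1: grad_x = 2*3*4.1486 = 24.8916, grad_y = 2*6*3.3077 = 39.6924
  x_1 = 4.1486 - 0.01*24.8916 = 3.8997
  y_1 = 3.3077 - 0.01*39.6924 = 2.9108
Step 2: grad_x = 2*3*3.8997 = 23.3981, grad_y = 2*6*2.9108 = 34.9293
  x_2 = 3.8997 - 0.01*23.3981 = 3.6657
  y_2 = 2.9108 - 0.01*34.9293 = 2.5615
Step 3: grad_x = 2*3*3.6657 = 21.9942, grad_y = 2*6*2.5615 = 30.7378
  x_3 = 3.6657 - 0.01*21.9942 = 3.4458
  y_3 = 2.5615 - 0.01*30.7378 = 2.2541
Step 4: grad_x = 2*3*3.4458 = 20.6746, grad_y = 2*6*2.2541 = 27.0493
  x_4 = 3.4458 - 0.01*20.6746 = 3.239
  y_4 = 2.2541 - 0.01*27.0493 = 1.9836
Step 5: grad_x = 2*3*3.239 = 19.4341, grad_y = 2*6*1.9836 = 23.8033
  x_5 = 3.239 - 0.01*19.4341 = 3.0447
  y_5 = 1.9836 - 0.01*23.8033 = 1.7456
f(3.0447, 1.7456) = 3*3.0447^2 + 6*1.7456^2 = 46.0924


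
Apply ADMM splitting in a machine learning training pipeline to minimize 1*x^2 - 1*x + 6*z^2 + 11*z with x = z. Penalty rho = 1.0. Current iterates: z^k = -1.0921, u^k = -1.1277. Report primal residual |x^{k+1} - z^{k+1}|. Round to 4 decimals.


ADMM iteration with rho = 1.0, z^k = -1.0921, u^k = -1.1277
Step 1: x-update.
Minimize 1*x^2 - 1*x + (1.0/2)*(x + 1.0921 - 1.1277)^2
FOC: (2*1 + 1.0)*x = 1 + 1.0*(-1.0921 + 1.1277)
x^{k+1} = 0.3452
Step 2: z-update.
Minimize 6*z^2 + 11*z + (1.0/2)*(0.3452 - z - 1.1277)^2
FOC: (2*6 + 1.0)*z = -11 + 1.0*(0.3452 - 1.1277)
z^{k+1} = -0.9063
Step 3: u-update.
u^{k+1} = -1.1277 + 0.3452 + 0.9063 = 0.1238
Step 4: Primal residual = |0.3452 + 0.9063| = 1.2515


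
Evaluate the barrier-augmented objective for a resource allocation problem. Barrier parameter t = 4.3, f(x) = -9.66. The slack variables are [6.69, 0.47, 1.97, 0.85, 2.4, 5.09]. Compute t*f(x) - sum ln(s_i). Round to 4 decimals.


Step 1: Compute log-barrier.
ln values: [1.9006, -0.755, 0.678, -0.1625, 0.8755, 1.6273]
phi = -(1.9006 - 0.755 + 0.678 - 0.1625 + 0.8755 + 1.6273) = -4.1639
Step 2: Compute augmented objective.
t*f(x) = 4.3*-9.66 = -41.538
Total = -41.538 - 4.1639 = -45.7019


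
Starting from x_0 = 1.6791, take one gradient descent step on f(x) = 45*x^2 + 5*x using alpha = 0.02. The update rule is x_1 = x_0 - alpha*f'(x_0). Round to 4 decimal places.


We compute the gradient at x_0 and apply the update.
f'(x) = 90*x + 5
f'(1.6791) = 90*1.6791 + 5 = 156.119
x_1 = 1.6791 - 0.02*156.119 = -1.4433


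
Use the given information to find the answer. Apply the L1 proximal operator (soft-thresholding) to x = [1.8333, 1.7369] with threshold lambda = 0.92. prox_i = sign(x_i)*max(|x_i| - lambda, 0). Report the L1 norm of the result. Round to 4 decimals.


Soft-thresholding with lambda = 0.92:
prox(1.8333) = sign(1.8333)*max(|1.8333| - 0.92, 0) = 0.9133
prox(1.7369) = sign(1.7369)*max(|1.7369| - 0.92, 0) = 0.8169
prox(x) = [0.9133, 0.8169]
||prox(x)||_1 = 0.9133 + 0.8169 = 1.7302


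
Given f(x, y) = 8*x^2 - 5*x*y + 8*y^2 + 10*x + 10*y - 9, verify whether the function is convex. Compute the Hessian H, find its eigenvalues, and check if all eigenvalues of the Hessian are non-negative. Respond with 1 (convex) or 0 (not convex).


The Hessian of f(x,y) = 8*x^2 - 5*x*y + 8*y^2 + 10*x + 10*y - 9 is:
H = [[16, -5], [-5, 16]]
Trace = 16 + 16 = 32
Determinant = 16*16 - (-5)^2 = 231
Discriminant = (32)^2 - 4*231 = 100.0
Eigenvalues: lambda_1 = 11.0, lambda_2 = 21.0
The function is convex.

1


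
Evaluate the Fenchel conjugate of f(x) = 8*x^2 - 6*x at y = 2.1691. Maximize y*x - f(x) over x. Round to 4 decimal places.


f*(y) = sup_x {y*x - a*x^2 - b*x} = sup_x {(y-b)*x - a*x^2}
FOC: (y - b) - 2a*x = 0 => x* = (y - b)/(2a)
x* = (2.1691 + 6)/(2*8) = 0.5106
f*(2.1691) = (y-b)^2/(4a) = (2.1691 + 6)^2/(4*8)
= 66.7342/32 = 2.0854


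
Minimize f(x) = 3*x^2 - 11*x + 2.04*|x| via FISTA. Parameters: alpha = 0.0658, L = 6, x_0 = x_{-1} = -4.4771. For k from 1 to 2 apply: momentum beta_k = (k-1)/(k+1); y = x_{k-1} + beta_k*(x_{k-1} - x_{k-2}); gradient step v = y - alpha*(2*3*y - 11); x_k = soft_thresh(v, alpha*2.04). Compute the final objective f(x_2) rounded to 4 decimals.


FISTA on f(x) = 3*x^2 - 11*x + 2.04*|x|
L = 6, alpha = 0.0658
Iteration 1: beta = 0.0, y = -4.4771 + 0.0*(-4.4771 + 4.4771) = -4.4771
  grad(y) = -37.8626, v = y - alpha*grad = -1.9857
  prox(v) = soft_thresh(-1.9857, 0.1342) = -1.8515
Iteration 2: beta = 0.3333, y = -1.8515 + 0.3333*(-1.8515 + 4.4771) = -0.9763
  grad(y) = -16.8579, v = y - alpha*grad = 0.1329
  prox(v) = soft_thresh(0.1329, 0.1342) = 0.0
f(x_2) = 3*0.0^2 - 11*0.0 + 2.04*|0.0| = 0.0


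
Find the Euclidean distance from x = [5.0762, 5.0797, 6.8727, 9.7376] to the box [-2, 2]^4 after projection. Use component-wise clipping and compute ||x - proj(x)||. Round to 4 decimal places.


Project each component onto [-2, 2].
clip(5.0762) = 2.0, clip(5.0797) = 2.0, clip(6.8727) = 2.0, clip(9.7376) = 2.0
Projection = [2.0, 2.0, 2.0, 2.0]
Squared diffs: [9.463, 9.4846, 23.7432, 59.8705]
Distance = sqrt(102.5613) = 10.1273


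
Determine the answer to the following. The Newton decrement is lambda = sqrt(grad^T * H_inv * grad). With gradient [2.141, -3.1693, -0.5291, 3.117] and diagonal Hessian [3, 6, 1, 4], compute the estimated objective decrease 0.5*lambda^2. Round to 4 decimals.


Step 1: H is diagonal, so H^(-1) * g = [0.7137, -0.5282, -0.5291, 0.7793].
Step 2: g^T H^(-1) g = sum_i g_i^2 / H_ii
  = (2.141)^2/3 + (-3.1693)^2/6 + (-0.5291)^2/1 + (3.117)^2/4
  = 1.528 + 1.6741 + 0.2799 + 2.4289 = 5.9109
Step 3: Objective decrease = 0.5 * g^T H^(-1) g = 2.9555


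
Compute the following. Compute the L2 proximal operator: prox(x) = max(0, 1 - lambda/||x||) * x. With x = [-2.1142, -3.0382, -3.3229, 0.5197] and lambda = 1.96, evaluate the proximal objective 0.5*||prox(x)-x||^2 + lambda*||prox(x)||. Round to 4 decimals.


Step 1: Compute ||x||.
||x|| = 5.0012
Step 2: Compute scaling factor.
scale = max(0, 1 - 1.96/5.0012) = 0.6081
Step 3: prox(x) = [-1.2856, -1.8475, -2.0206, 0.316]
||prox(x)|| = 3.0412
Step 4: Proximal objective.
0.5*||prox-x||^2 = 1.9208
lambda*||prox|| = 5.9608
Total = 7.8816


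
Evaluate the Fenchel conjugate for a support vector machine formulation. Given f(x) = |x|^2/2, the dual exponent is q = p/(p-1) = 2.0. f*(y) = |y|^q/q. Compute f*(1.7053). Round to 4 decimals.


The conjugate exponent q satisfies 1/p + 1/q = 1.
p = 2, so q = 2/(2 - 1) = 2.0
|y|^q = 1.7053^2.0 = 2.908
f*(1.7053) = 2.908 / 2.0 = 1.454


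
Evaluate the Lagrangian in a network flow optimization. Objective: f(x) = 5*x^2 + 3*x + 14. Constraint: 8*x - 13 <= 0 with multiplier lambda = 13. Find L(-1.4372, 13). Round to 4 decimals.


Step 1: Evaluate f(x).
f(-1.4372) = 5*(-1.4372)^2 + 3*(-1.4372) + 14 = 20.0161
Step 2: Evaluate g(x).
g(-1.4372) = 8*-1.4372 - 13 = -24.4976
Step 3: Compute Lagrangian.
L = 20.0161 + 13*-24.4976 = -298.4527


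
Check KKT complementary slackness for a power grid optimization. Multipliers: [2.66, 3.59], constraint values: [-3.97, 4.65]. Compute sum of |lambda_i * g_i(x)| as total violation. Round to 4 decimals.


KKT complementary slackness check:
lambda_1 * g_1 = 2.66 * -3.97 = -10.5602
lambda_2 * g_2 = 3.59 * 4.65 = 16.6935
Total violation = 10.5602 + 16.6935 = 27.2537


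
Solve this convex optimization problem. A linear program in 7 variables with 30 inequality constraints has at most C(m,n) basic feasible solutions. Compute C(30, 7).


Each vertex corresponds to some choice of n active constraints out of m, so the number of vertices is at most C(m, n) = m! / (n!(m-n)!).
m = 30, n = 7
Numerator: 30 * 29 * 28 * 27 * 26 * 25 * 24
Denominator: 7! = 5040
C(30, 7) = 2035800


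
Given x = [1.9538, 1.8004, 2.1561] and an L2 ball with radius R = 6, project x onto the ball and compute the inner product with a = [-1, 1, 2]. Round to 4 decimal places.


Step 1: Compute ||x|| (intermediates to 6 decimals).
||x|| = sqrt(1.9538^2 + 1.8004^2 + 2.1561^2) = 3.421629
Step 2: Project.
Since ||x|| <= R, proj = x (no scaling needed).
proj(x) = [1.9538, 1.8004, 2.1561]
Step 3: Dot product.
a^T * proj(x) = -1*1.9538 + 1*1.8004 + 2*2.1561 = 4.1588


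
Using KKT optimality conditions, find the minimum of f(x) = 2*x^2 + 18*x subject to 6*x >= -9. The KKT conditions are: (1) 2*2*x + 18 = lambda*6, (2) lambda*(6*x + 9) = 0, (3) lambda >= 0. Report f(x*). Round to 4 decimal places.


Step 1: Try lambda = 0 (constraint inactive).
x_unc = -18/(2*2) = -4.5
Check: 6*-4.5 = -27.0 < -9 -- violated!
Step 2: Constraint must be active: 6*x = -9
x* = -9/6 = -1.5
lambda = (2*2*(-1.5) + 18)/6 = 2.0
Step 3: Compute optimal value.
f(x*) = 2*(-1.5)^2 + 18*(-1.5) = -22.5


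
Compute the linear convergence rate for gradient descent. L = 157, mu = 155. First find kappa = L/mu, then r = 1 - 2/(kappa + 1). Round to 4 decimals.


Step 1: Compute the condition number.
kappa = L/mu = 157/155 = 1.0129
Step 2: Compute the convergence rate.
r = 1 - 2/(kappa + 1) = 1 - 2*mu/(L + mu) = (L - mu)/(L + mu) = 2/312 = 0.0064


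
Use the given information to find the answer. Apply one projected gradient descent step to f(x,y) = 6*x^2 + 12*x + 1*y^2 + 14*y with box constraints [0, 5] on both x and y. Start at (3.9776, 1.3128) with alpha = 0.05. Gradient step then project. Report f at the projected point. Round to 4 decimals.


Step 1: Compute gradient at (3.9776, 1.3128).
grad_x = 2*6*3.9776 + 12 = 59.7312
grad_y = 2*1*1.3128 + 14 = 16.6256
Step 2: Gradient step.
x_raw = 3.9776 - 0.05*59.7312 = 0.991
y_raw = 1.3128 - 0.05*16.6256 = 0.4815
Step 3: Project onto [0, 5].
x_proj = clip(0.991) = 0.991
y_proj = clip(0.4815) = 0.4815
Step 4: Evaluate f.
f(0.991, 0.4815) = 24.7586


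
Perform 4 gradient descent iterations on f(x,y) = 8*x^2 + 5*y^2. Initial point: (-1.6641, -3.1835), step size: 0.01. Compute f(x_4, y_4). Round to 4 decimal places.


Gradient descent on f(x,y) = 8*x^2 + 5*y^2.
Starting point: (-1.6641, -3.1835), alpha = 0.01
Step 1: grad_x = 2*8*-1.6641 = -26.6256, grad_y = 2*5*-3.1835 = -31.835
  x_1 = -1.6641 - 0.01*-26.6256 = -1.3978
  y_1 = -3.1835 - 0.01*-31.835 = -2.8652
Step 2: grad_x = 2*8*-1.3978 = -22.3655, grad_y = 2*5*-2.8652 = -28.6515
  x_2 = -1.3978 - 0.01*-22.3655 = -1.1742
  y_2 = -2.8652 - 0.01*-28.6515 = -2.5786
Step 3: grad_x = 2*8*-1.1742 = -18.787, grad_y = 2*5*-2.5786 = -25.7864
  x_3 = -1.1742 - 0.01*-18.787 = -0.9863
  y_3 = -2.5786 - 0.01*-25.7864 = -2.3208
Step 4: grad_x = 2*8*-0.9863 = -15.7811, grad_y = 2*5*-2.3208 = -23.2077
  x_4 = -0.9863 - 0.01*-15.7811 = -0.8285
  y_4 = -2.3208 - 0.01*-23.2077 = -2.0887
f(-0.8285, -2.0887) = 8*(-0.8285)^2 + 5*(-2.0887)^2 = 27.3046


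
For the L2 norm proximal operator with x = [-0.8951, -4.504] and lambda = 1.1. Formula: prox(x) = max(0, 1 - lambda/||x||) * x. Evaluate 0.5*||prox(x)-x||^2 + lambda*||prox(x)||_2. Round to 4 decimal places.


Step 1: Compute ||x||.
||x|| = 4.5921
Step 2: Compute scaling factor.
scale = max(0, 1 - 1.1/4.5921) = 0.7605
Step 3: prox(x) = [-0.6807, -3.4251]
||prox(x)|| = 3.4921
Step 4: Proximal objective.
0.5*||prox-x||^2 = 0.605
lambda*||prox|| = 3.8413
Total = 4.4463


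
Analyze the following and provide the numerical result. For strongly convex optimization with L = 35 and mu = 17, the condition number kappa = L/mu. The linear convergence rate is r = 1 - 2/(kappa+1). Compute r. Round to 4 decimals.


Step 1: Compute the condition number.
kappa = L/mu = 35/17 = 2.0588
Step 2: Compute the convergence rate.
r = 1 - 2/(kappa + 1) = 1 - 2*mu/(L + mu) = (L - mu)/(L + mu) = 18/52 = 0.3462


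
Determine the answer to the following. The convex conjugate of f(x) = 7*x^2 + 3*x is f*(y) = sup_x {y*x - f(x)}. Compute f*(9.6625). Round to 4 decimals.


f*(y) = sup_x {y*x - a*x^2 - b*x} = sup_x {(y-b)*x - a*x^2}
FOC: (y - b) - 2a*x = 0 => x* = (y - b)/(2a)
x* = (9.6625 - 3)/(2*7) = 0.4759
f*(9.6625) = (y-b)^2/(4a) = (9.6625 - 3)^2/(4*7)
= 44.3889/28 = 1.5853


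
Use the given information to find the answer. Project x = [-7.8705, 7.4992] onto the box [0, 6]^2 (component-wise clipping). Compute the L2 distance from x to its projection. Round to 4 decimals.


Project each component onto [0, 6].
clip(-7.8705) = 0.0, clip(7.4992) = 6.0
Projection = [0.0, 6.0]
Squared diffs: [61.9448, 2.2476]
Distance = sqrt(64.1924) = 8.012


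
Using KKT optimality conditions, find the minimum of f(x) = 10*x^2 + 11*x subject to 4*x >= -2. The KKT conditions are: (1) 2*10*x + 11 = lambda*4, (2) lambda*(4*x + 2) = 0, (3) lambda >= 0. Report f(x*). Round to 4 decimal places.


Step 1: Try lambda = 0 (constraint inactive).
x_unc = -11/(2*10) = -0.55
Check: 4*-0.55 = -2.2 < -2 -- violated!
Step 2: Constraint must be active: 4*x = -2
x* = -2/4 = -0.5
lambda = (2*10*(-0.5) + 11)/4 = 0.25
Step 3: Compute optimal value.
f(x*) = 10*(-0.5)^2 + 11*(-0.5) = -3.0


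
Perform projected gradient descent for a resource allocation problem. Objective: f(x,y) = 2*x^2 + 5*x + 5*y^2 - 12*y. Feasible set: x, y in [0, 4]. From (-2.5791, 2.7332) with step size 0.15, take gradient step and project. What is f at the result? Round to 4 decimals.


Step 1: Compute gradient at (-2.5791, 2.7332).
grad_x = 2*2*-2.5791 + 5 = -5.3164
grad_y = 2*5*2.7332 - 12 = 15.332
Step 2: Gradient step.
x_raw = -2.5791 - 0.15*-5.3164 = -1.7816
y_raw = 2.7332 - 0.15*15.332 = 0.4334
Step 3: Project onto [0, 4].
x_proj = clip(-1.7816) = 0.0
y_proj = clip(0.4334) = 0.4334
Step 4: Evaluate f.
f(0.0, 0.4334) = -4.2616


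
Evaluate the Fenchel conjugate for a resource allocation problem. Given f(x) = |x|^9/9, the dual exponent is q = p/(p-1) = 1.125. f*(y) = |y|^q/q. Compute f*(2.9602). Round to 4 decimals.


The conjugate exponent q satisfies 1/p + 1/q = 1.
p = 9, so q = 9/(9 - 1) = 1.125
|y|^q = 2.9602^1.125 = 3.3903
f*(2.9602) = 3.3903 / 1.125 = 3.0136


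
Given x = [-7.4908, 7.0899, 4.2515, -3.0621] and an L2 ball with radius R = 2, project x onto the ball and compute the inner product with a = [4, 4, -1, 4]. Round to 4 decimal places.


Step 1: Compute ||x|| (intermediates to 6 decimals).
||x|| = sqrt((-7.4908)^2 + 7.0899^2 + 4.2515^2 + (-3.0621)^2) = 11.568512
Step 2: Project.
Since ||x|| > R, scale = R/||x|| = 2/11.568512 = 0.172883, proj(x) = scale * x
proj(x) = [-1.295032, 1.225723, 0.735012, -0.529385]
Step 3: Dot product.
a^T * proj(x) = 4*(-1.295032) + 4*1.225723 - 1*0.735012 + 4*(-0.529385) = -3.1298


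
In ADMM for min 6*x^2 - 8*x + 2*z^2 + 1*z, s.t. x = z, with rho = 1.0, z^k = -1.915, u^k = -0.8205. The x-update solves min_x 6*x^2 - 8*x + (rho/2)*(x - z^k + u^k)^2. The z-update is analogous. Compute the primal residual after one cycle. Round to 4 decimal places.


ADMM iteration with rho = 1.0, z^k = -1.915, u^k = -0.8205
Step 1: x-update.
Minimize 6*x^2 - 8*x + (1.0/2)*(x + 1.915 - 0.8205)^2
FOC: (2*6 + 1.0)*x = 8 + 1.0*(-1.915 + 0.8205)
x^{k+1} = 0.5312
Step 2: z-update.
Minimize 2*z^2 + 1*z + (1.0/2)*(0.5312 - z - 0.8205)^2
FOC: (2*2 + 1.0)*z = -1 + 1.0*(0.5312 - 0.8205)
z^{k+1} = -0.2579
Step 3: u-update.
u^{k+1} = -0.8205 + 0.5312 + 0.2579 = -0.0314
Step 4: Primal residual = |0.5312 + 0.2579| = 0.7891


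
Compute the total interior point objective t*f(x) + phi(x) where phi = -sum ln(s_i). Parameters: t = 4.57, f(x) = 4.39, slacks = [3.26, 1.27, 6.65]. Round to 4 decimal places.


Step 1: Compute log-barrier.
ln values: [1.1817, 0.239, 1.8946]
phi = -(1.1817 + 0.239 + 1.8946) = -3.3154
Step 2: Compute augmented objective.
t*f(x) = 4.57*4.39 = 20.0623
Total = 20.0623 - 3.3154 = 16.7469


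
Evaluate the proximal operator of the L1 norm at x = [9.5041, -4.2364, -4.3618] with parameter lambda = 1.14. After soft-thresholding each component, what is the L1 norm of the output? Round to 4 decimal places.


Soft-thresholding with lambda = 1.14:
prox(9.5041) = sign(9.5041)*max(|9.5041| - 1.14, 0) = 8.3641
prox(-4.2364) = sign(-4.2364)*max(|-4.2364| - 1.14, 0) = -3.0964
prox(-4.3618) = sign(-4.3618)*max(|-4.3618| - 1.14, 0) = -3.2218
prox(x) = [8.3641, -3.0964, -3.2218]
||prox(x)||_1 = 8.3641 + 3.0964 + 3.2218 = 14.6823


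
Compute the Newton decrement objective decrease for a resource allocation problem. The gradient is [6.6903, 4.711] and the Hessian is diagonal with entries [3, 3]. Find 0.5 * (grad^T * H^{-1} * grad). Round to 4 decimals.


Step 1: H is diagonal, so H^(-1) * g = [2.2301, 1.5703].
Step 2: g^T H^(-1) g = sum_i g_i^2 / H_ii
  = (6.6903)^2/3 + (4.711)^2/3
  = 14.92 + 7.3978 = 22.3179
Step 3: Objective decrease = 0.5 * g^T H^(-1) g = 11.1589


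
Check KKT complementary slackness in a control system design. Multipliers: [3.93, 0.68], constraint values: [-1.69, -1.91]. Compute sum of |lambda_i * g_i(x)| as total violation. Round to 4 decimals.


KKT complementary slackness check:
lambda_1 * g_1 = 3.93 * -1.69 = -6.6417
lambda_2 * g_2 = 0.68 * -1.91 = -1.2988
Total violation = 6.6417 + 1.2988 = 7.9405


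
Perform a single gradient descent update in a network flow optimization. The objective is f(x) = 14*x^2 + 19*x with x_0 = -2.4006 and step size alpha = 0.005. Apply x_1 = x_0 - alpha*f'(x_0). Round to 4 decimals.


We compute the gradient at x_0 and apply the update.
f'(x) = 28*x + 19
f'(-2.4006) = 28*-2.4006 + 19 = -48.2168
x_1 = -2.4006 - 0.005*-48.2168 = -2.1595


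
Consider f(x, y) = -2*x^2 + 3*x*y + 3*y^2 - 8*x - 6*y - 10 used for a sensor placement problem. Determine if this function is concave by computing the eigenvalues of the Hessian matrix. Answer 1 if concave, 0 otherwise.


The Hessian of f(x,y) = -2*x^2 + 3*x*y + 3*y^2 - 8*x - 6*y - 10 is:
H = [[-4, 3], [3, 6]]
Trace = -4 + 6 = 2
Determinant = -4*6 - (3)^2 = -33
Discriminant = (2)^2 - 4*-33 = 136.0
Eigenvalues: lambda_1 = -4.831, lambda_2 = 6.831
The function is not concave.

0


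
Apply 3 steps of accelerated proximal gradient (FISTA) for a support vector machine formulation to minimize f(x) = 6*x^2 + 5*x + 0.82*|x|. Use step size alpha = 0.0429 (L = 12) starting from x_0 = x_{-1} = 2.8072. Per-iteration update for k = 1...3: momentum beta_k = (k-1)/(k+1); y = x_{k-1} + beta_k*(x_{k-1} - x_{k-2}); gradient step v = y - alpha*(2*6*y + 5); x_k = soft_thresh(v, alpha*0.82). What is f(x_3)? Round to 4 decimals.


FISTA on f(x) = 6*x^2 + 5*x + 0.82*|x|
L = 12, alpha = 0.0429
Iteration 1: beta = 0.0, y = 2.8072 + 0.0*(2.8072 - 2.8072) = 2.8072
  grad(y) = 38.6864, v = y - alpha*grad = 1.1476
  prox(v) = soft_thresh(1.1476, 0.0352) = 1.1124
Iteration 2: beta = 0.3333, y = 1.1124 + 0.3333*(1.1124 - 2.8072) = 0.5474
  grad(y) = 11.5692, v = y - alpha*grad = 0.0511
  prox(v) = soft_thresh(0.0511, 0.0352) = 0.0159
Iteration 3: beta = 0.5, y = 0.0159 + 0.5*(0.0159 - 1.1124) = -0.5323
  grad(y) = -1.3874, v = y - alpha*grad = -0.4728
  prox(v) = soft_thresh(-0.4728, 0.0352) = -0.4376
f(x_3) = 6*(-0.4376)^2 + 5*(-0.4376) + 0.82*|-0.4376| = -0.6802


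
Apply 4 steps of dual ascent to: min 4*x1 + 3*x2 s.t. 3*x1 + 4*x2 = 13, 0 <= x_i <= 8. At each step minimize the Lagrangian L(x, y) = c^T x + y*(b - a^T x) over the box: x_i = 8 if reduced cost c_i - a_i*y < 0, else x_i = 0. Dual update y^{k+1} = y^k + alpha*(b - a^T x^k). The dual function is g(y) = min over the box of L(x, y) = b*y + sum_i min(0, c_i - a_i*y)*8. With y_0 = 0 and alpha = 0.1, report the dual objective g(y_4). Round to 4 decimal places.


Dual ascent for LP: min 4*x1 + 3*x2, 3*x1 + 4*x2 = 13, 0 <= x_i <= 8
Step 1: y^k = 0.0, reduced costs: (4.0, 3.0)
  x^k = (0.0, 0.0), subgradient = b - a^T x = 13.0
  y^{k+1} = 0.0 + 0.1*13.0 = 1.3
Step 2: y^k = 1.3, reduced costs: (0.1, -2.2)
  x^k = (0.0, 8.0), subgradient = b - a^T x = -19.0
  y^{k+1} = 1.3 + 0.1*-19.0 = -0.6
Step 3: y^k = -0.6, reduced costs: (5.8, 5.4)
  x^k = (0.0, 0.0), subgradient = b - a^T x = 13.0
  y^{k+1} = -0.6 + 0.1*13.0 = 0.7
Step 4: y^k = 0.7, reduced costs: (1.9, 0.2)
  x^k = (0.0, 0.0), subgradient = b - a^T x = 13.0
  y^{k+1} = 0.7 + 0.1*13.0 = 2.0
Dual objective at y_4 = 2.0: reduced costs (-2.0, -5.0), box minimizer x = (8.0, 8.0)
g(y_4) = b*y + (c1 - a1*y)*x1 + (c2 - a2*y)*x2 = 13*2.0 + (-2.0)*8.0 + (-5.0)*8.0 = 26.0 - 16.0 - 40.0 = -30.0


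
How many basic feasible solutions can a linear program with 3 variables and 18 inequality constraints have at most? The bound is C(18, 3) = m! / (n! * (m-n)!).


Each vertex corresponds to some choice of n active constraints out of m, so the number of vertices is at most C(m, n) = m! / (n!(m-n)!).
m = 18, n = 3
Numerator: 18 * 17 * 16
Denominator: 3! = 6
C(18, 3) = 816


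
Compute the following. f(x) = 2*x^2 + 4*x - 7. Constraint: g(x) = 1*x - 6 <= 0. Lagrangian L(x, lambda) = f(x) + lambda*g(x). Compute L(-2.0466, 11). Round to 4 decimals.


Step 1: Evaluate f(x).
f(-2.0466) = 2*(-2.0466)^2 + 4*(-2.0466) - 7 = -6.8093
Step 2: Evaluate g(x).
g(-2.0466) = 1*-2.0466 - 6 = -8.0466
Step 3: Compute Lagrangian.
L = -6.8093 + 11*-8.0466 = -95.3219


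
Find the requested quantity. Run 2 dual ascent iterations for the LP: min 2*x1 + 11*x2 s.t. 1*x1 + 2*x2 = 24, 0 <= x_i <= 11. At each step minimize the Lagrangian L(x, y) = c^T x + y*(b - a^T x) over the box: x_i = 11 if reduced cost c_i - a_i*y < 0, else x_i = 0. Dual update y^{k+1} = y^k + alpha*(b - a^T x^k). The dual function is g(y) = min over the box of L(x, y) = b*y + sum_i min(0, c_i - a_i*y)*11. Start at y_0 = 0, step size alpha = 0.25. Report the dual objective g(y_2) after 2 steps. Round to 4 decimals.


Dual ascent for LP: min 2*x1 + 11*x2, 1*x1 + 2*x2 = 24, 0 <= x_i <= 11
Step 1: y^k = 0.0, reduced costs: (2.0, 11.0)
  x^k = (0.0, 0.0), subgradient = b - a^T x = 24.0
  y^{k+1} = 0.0 + 0.25*24.0 = 6.0
Step 2: y^k = 6.0, reduced costs: (-4.0, -1.0)
  x^k = (11.0, 11.0), subgradient = b - a^T x = -9.0
  y^{k+1} = 6.0 + 0.25*-9.0 = 3.75
Dual objective at y_2 = 3.75: reduced costs (-1.75, 3.5), box minimizer x = (11.0, 0.0)
g(y_2) = b*y + (c1 - a1*y)*x1 + (c2 - a2*y)*x2 = 24*3.75 + (-1.75)*11.0 + 3.5*0.0 = 90.0 - 19.25 + 0.0 = 70.75


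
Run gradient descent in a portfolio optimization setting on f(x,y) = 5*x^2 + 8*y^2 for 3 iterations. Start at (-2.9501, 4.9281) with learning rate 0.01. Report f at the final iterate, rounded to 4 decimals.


Gradient descent on f(x,y) = 5*x^2 + 8*y^2.
Starting point: (-2.9501, 4.9281), alpha = 0.01
Step 1: grad_x = 2*5*-2.9501 = -29.501, grad_y = 2*8*4.9281 = 78.8496
  x_1 = -2.9501 - 0.01*-29.501 = -2.6551
  y_1 = 4.9281 - 0.01*78.8496 = 4.1396
Step 2: grad_x = 2*5*-2.6551 = -26.5509, grad_y = 2*8*4.1396 = 66.2337
  x_2 = -2.6551 - 0.01*-26.5509 = -2.3896
  y_2 = 4.1396 - 0.01*66.2337 = 3.4773
Step 3: grad_x = 2*5*-2.3896 = -23.8958, grad_y = 2*8*3.4773 = 55.6363
  x_3 = -2.3896 - 0.01*-23.8958 = -2.1506
  y_3 = 3.4773 - 0.01*55.6363 = 2.9209
f(-2.1506, 2.9209) = 5*(-2.1506)^2 + 8*2.9209^2 = 91.3794


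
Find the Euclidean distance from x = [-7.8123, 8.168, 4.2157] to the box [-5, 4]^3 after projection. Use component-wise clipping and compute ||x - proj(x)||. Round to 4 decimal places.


Project each component onto [-5, 4].
clip(-7.8123) = -5.0, clip(8.168) = 4.0, clip(4.2157) = 4.0
Projection = [-5.0, 4.0, 4.0]
Squared diffs: [7.909, 17.3722, 0.0465]
Distance = sqrt(25.3277) = 5.0327


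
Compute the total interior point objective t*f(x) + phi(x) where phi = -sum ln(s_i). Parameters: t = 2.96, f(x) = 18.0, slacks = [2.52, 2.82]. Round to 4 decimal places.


Step 1: Compute log-barrier.
ln values: [0.9243, 1.0367]
phi = -(0.9243 + 1.0367) = -1.961
Step 2: Compute augmented objective.
t*f(x) = 2.96*18.0 = 53.28
Total = 53.28 - 1.961 = 51.319


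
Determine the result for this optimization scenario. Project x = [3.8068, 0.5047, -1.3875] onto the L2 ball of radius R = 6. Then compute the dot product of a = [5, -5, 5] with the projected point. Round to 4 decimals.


Step 1: Compute ||x|| (intermediates to 6 decimals).
||x|| = sqrt(3.8068^2 + 0.5047^2 + (-1.3875)^2) = 4.083088
Step 2: Project.
Since ||x|| <= R, proj = x (no scaling needed).
proj(x) = [3.8068, 0.5047, -1.3875]
Step 3: Dot product.
a^T * proj(x) = 5*3.8068 - 5*0.5047 + 5*(-1.3875) = 9.573


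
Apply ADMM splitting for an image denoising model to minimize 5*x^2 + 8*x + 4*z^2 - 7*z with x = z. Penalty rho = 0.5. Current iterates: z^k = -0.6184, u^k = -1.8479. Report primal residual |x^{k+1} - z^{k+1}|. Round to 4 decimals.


ADMM iteration with rho = 0.5, z^k = -0.6184, u^k = -1.8479
Step 1: x-update.
Minimize 5*x^2 + 8*x + (0.5/2)*(x + 0.6184 - 1.8479)^2
FOC: (2*5 + 0.5)*x = -8 + 0.5*(-0.6184 + 1.8479)
x^{k+1} = -0.7034
Step 2: z-update.
Minimize 4*z^2 - 7*z + (0.5/2)*(-0.7034 - z - 1.8479)^2
FOC: (2*4 + 0.5)*z = 7 + 0.5*(-0.7034 - 1.8479)
z^{k+1} = 0.6735
Step 3: u-update.
u^{k+1} = -1.8479 - 0.7034 - 0.6735 = -3.2247
Step 4: Primal residual = |-0.7034 - 0.6735| = 1.3768


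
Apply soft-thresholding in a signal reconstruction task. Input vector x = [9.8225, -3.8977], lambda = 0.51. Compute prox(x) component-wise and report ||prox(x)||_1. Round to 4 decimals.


Soft-thresholding with lambda = 0.51:
prox(9.8225) = sign(9.8225)*max(|9.8225| - 0.51, 0) = 9.3125
prox(-3.8977) = sign(-3.8977)*max(|-3.8977| - 0.51, 0) = -3.3877
prox(x) = [9.3125, -3.3877]
||prox(x)||_1 = 9.3125 + 3.3877 = 12.7002


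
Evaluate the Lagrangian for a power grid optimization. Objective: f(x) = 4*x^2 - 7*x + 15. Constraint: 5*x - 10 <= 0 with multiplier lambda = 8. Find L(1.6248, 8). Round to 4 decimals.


Step 1: Evaluate f(x).
f(1.6248) = 4*1.6248^2 - 7*1.6248 + 15 = 14.1863
Step 2: Evaluate g(x).
g(1.6248) = 5*1.6248 - 10 = -1.876
Step 3: Compute Lagrangian.
L = 14.1863 + 8*-1.876 = -0.8217


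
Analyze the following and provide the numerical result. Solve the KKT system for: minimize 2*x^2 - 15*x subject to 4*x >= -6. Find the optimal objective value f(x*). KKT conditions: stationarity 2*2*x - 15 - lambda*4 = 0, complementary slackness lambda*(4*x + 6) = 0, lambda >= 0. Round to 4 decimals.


Step 1: Try lambda = 0 (constraint inactive).
Stationarity: 2*2*x - 15 = 0
x* = 15/(2*2) = 3.75
Check constraint: 4*3.75 = 15.0 >= -6 -- satisfied.
Step 2: Compute optimal value.
f(x*) = 2*3.75^2 - 15*3.75 = -28.125


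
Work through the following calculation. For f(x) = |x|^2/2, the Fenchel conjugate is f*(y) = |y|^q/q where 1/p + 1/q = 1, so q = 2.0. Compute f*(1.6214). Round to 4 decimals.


The conjugate exponent q satisfies 1/p + 1/q = 1.
p = 2, so q = 2/(2 - 1) = 2.0
|y|^q = 1.6214^2.0 = 2.6289
f*(1.6214) = 2.6289 / 2.0 = 1.3145


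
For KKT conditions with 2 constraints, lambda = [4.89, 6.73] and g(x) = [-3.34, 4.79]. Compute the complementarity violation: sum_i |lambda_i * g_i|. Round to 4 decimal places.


KKT complementary slackness check:
lambda_1 * g_1 = 4.89 * -3.34 = -16.3326
lambda_2 * g_2 = 6.73 * 4.79 = 32.2367
Total violation = 16.3326 + 32.2367 = 48.5693


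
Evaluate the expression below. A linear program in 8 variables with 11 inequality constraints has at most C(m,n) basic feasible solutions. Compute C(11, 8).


Each vertex corresponds to some choice of n active constraints out of m, so the number of vertices is at most C(m, n) = m! / (n!(m-n)!).
m = 11, n = 8
Numerator: 11 * 10 * 9 * 8 * 7 * 6 * 5 * 4
Denominator: 8! = 40320
C(11, 8) = 165


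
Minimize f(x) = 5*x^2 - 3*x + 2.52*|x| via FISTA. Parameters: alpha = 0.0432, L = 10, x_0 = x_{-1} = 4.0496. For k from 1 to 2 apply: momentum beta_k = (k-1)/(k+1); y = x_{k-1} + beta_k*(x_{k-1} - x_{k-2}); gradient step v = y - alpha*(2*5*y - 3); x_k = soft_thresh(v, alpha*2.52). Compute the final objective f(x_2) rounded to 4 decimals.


FISTA on f(x) = 5*x^2 - 3*x + 2.52*|x|
L = 10, alpha = 0.0432
Iteration 1: beta = 0.0, y = 4.0496 + 0.0*(4.0496 - 4.0496) = 4.0496
  grad(y) = 37.496, v = y - alpha*grad = 2.4298
  prox(v) = soft_thresh(2.4298, 0.1089) = 2.3209
Iteration 2: beta = 0.3333, y = 2.3209 + 0.3333*(2.3209 - 4.0496) = 1.7447
  grad(y) = 14.4468, v = y - alpha*grad = 1.1206
  prox(v) = soft_thresh(1.1206, 0.1089) = 1.0117
f(x_2) = 5*1.0117^2 - 3*1.0117 + 2.52*|1.0117| = 4.6322
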